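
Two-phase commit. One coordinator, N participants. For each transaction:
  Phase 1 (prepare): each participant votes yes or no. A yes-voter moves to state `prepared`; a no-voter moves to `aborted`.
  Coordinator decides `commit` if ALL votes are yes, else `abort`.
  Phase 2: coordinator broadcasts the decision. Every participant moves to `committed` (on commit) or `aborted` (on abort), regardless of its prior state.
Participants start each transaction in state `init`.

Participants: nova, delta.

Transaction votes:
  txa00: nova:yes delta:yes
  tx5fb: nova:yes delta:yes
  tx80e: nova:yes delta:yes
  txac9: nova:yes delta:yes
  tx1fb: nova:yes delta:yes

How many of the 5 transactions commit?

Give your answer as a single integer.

txa00: all yes -> commit (commits=1)
tx5fb: all yes -> commit (commits=2)
tx80e: all yes -> commit (commits=3)
txac9: all yes -> commit (commits=4)
tx1fb: all yes -> commit (commits=5)

Answer: 5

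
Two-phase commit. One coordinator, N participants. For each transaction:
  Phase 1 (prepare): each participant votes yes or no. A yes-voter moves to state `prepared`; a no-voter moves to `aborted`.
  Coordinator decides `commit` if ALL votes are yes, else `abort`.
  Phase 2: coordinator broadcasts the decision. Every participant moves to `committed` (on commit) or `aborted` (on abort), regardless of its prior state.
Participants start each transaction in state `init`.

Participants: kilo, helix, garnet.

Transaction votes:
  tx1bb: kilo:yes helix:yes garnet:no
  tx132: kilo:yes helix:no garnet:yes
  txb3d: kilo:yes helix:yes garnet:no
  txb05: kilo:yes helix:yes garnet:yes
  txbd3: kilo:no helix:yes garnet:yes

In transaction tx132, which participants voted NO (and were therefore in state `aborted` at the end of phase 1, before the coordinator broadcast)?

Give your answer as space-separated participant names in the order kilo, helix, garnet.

Txn tx132 phase 1: kilo yes -> prepared; helix no -> aborted; garnet yes -> prepared

Answer: helix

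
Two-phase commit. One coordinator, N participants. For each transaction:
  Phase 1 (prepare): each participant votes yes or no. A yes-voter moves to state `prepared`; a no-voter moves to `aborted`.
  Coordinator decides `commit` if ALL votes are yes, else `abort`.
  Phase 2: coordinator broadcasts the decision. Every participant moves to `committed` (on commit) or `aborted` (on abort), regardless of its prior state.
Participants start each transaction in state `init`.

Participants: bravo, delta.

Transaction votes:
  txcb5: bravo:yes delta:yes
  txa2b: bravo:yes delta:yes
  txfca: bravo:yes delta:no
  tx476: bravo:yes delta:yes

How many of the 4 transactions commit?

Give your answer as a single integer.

Answer: 3

Derivation:
txcb5: all yes -> commit (commits=1)
txa2b: all yes -> commit (commits=2)
txfca: no from delta -> abort (commits=2)
tx476: all yes -> commit (commits=3)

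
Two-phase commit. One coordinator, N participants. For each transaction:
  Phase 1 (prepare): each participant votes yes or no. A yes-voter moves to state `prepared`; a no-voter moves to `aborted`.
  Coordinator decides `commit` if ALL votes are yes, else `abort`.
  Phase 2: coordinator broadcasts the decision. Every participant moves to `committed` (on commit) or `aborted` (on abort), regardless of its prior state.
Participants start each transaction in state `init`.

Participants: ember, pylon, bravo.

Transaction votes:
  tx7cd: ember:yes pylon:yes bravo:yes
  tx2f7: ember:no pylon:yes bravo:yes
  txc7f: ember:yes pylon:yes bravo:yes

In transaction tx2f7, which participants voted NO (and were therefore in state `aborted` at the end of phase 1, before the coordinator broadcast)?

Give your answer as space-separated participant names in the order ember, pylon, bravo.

Txn tx2f7 phase 1: ember no -> aborted; pylon yes -> prepared; bravo yes -> prepared

Answer: ember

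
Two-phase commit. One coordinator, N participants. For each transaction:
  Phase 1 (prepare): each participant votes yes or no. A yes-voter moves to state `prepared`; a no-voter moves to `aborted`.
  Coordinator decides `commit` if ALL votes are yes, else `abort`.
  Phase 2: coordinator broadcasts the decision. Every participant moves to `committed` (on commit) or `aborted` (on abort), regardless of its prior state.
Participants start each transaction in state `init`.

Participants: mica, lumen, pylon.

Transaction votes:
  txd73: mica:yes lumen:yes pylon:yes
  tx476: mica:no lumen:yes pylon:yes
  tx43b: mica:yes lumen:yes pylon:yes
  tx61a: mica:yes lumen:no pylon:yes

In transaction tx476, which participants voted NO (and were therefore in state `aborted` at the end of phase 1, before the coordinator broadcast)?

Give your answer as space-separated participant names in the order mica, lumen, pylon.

Answer: mica

Derivation:
Txn tx476 phase 1: mica no -> aborted; lumen yes -> prepared; pylon yes -> prepared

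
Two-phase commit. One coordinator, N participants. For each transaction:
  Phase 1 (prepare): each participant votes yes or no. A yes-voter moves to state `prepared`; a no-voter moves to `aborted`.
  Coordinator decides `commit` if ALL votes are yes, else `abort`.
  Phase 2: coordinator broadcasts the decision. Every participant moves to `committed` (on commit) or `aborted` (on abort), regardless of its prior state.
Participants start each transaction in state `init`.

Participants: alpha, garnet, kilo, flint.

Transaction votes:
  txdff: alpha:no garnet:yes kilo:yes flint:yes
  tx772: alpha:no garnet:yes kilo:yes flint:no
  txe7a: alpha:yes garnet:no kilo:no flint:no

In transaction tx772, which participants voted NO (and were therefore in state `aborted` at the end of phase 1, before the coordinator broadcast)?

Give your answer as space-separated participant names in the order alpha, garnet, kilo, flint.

Answer: alpha flint

Derivation:
Txn tx772 phase 1: alpha no -> aborted; garnet yes -> prepared; kilo yes -> prepared; flint no -> aborted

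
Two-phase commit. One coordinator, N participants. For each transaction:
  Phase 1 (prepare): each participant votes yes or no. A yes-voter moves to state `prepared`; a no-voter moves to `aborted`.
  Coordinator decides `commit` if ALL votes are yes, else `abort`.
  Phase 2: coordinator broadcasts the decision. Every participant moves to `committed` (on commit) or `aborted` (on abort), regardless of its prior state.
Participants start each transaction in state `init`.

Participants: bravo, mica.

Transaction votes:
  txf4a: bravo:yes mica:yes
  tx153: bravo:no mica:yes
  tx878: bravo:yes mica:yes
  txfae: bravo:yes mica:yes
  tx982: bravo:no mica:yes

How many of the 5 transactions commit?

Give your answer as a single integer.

txf4a: all yes -> commit (commits=1)
tx153: no from bravo -> abort (commits=1)
tx878: all yes -> commit (commits=2)
txfae: all yes -> commit (commits=3)
tx982: no from bravo -> abort (commits=3)

Answer: 3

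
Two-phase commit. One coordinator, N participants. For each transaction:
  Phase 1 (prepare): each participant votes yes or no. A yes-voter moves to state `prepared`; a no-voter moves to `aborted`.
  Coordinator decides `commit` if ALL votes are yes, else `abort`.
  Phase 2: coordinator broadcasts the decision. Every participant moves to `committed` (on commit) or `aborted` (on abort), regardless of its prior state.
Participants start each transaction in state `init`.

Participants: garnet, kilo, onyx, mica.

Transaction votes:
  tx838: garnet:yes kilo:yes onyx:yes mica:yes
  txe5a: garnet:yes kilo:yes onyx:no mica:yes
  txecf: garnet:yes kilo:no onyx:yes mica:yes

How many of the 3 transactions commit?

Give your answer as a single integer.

tx838: all yes -> commit (commits=1)
txe5a: no from onyx -> abort (commits=1)
txecf: no from kilo -> abort (commits=1)

Answer: 1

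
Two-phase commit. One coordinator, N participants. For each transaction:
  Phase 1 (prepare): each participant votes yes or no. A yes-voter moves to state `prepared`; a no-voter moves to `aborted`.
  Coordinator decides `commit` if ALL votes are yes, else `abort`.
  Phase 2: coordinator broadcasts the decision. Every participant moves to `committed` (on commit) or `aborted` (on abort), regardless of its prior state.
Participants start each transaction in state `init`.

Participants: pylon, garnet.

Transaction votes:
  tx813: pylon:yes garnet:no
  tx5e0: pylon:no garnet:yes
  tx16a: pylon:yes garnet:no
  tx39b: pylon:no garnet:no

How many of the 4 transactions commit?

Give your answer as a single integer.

Answer: 0

Derivation:
tx813: no from garnet -> abort (commits=0)
tx5e0: no from pylon -> abort (commits=0)
tx16a: no from garnet -> abort (commits=0)
tx39b: no from pylon, garnet -> abort (commits=0)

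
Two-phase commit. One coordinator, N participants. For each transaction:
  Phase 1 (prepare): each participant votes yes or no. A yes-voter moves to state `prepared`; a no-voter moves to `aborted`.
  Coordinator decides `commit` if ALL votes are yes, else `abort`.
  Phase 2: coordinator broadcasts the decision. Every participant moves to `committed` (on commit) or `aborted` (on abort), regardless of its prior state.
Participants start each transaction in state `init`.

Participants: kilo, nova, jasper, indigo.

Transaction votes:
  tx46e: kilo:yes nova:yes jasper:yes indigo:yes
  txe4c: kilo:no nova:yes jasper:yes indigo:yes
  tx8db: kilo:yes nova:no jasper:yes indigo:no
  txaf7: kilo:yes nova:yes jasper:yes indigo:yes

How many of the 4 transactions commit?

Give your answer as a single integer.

Answer: 2

Derivation:
tx46e: all yes -> commit (commits=1)
txe4c: no from kilo -> abort (commits=1)
tx8db: no from nova, indigo -> abort (commits=1)
txaf7: all yes -> commit (commits=2)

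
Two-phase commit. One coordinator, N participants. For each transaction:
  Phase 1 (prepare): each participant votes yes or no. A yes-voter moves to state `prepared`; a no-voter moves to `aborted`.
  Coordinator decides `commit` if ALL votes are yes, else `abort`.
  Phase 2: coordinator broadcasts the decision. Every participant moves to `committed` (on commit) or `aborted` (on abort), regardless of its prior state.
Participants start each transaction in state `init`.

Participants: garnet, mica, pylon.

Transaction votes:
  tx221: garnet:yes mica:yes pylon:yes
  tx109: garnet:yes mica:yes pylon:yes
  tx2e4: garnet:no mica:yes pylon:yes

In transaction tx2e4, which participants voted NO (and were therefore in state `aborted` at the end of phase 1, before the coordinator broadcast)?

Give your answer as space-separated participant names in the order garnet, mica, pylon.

Txn tx2e4 phase 1: garnet no -> aborted; mica yes -> prepared; pylon yes -> prepared

Answer: garnet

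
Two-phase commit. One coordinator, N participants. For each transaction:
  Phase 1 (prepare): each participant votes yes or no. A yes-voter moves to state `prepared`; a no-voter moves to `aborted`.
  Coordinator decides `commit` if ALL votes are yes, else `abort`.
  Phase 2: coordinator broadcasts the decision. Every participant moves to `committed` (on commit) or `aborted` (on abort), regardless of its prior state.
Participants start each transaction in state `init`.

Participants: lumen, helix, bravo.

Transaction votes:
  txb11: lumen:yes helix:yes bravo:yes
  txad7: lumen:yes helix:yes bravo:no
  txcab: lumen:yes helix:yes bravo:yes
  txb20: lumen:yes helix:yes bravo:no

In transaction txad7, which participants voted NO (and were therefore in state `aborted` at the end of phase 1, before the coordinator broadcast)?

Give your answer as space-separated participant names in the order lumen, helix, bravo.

Answer: bravo

Derivation:
Txn txad7 phase 1: lumen yes -> prepared; helix yes -> prepared; bravo no -> aborted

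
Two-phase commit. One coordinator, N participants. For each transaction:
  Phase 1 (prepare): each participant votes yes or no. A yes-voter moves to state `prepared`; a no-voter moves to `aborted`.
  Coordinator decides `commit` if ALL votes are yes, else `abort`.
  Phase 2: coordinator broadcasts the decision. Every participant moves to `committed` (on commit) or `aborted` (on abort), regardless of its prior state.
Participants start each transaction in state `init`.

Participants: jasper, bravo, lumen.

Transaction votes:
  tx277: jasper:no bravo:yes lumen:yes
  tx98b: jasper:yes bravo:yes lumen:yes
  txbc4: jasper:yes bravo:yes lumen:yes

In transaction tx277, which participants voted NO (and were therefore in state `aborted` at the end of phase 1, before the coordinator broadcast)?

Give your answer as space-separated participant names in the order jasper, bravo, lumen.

Answer: jasper

Derivation:
Txn tx277 phase 1: jasper no -> aborted; bravo yes -> prepared; lumen yes -> prepared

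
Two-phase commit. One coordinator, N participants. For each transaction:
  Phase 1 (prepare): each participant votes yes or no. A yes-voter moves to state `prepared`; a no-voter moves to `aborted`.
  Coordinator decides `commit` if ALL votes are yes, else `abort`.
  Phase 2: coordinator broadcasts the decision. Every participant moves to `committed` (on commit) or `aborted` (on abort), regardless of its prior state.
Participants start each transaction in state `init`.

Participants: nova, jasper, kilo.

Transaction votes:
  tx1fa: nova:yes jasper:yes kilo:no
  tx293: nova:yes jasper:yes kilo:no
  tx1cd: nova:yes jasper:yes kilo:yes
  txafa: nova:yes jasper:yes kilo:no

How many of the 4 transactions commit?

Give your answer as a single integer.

tx1fa: no from kilo -> abort (commits=0)
tx293: no from kilo -> abort (commits=0)
tx1cd: all yes -> commit (commits=1)
txafa: no from kilo -> abort (commits=1)

Answer: 1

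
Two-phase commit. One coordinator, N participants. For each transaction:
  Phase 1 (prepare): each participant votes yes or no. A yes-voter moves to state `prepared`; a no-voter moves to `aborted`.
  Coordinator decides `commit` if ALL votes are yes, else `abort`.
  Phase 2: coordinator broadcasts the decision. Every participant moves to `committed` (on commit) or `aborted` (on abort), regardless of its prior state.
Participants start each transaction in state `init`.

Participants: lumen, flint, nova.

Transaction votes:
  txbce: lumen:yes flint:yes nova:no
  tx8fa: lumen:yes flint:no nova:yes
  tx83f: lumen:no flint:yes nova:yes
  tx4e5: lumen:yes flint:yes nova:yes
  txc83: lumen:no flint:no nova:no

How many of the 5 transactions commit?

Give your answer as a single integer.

Answer: 1

Derivation:
txbce: no from nova -> abort (commits=0)
tx8fa: no from flint -> abort (commits=0)
tx83f: no from lumen -> abort (commits=0)
tx4e5: all yes -> commit (commits=1)
txc83: no from lumen, flint, nova -> abort (commits=1)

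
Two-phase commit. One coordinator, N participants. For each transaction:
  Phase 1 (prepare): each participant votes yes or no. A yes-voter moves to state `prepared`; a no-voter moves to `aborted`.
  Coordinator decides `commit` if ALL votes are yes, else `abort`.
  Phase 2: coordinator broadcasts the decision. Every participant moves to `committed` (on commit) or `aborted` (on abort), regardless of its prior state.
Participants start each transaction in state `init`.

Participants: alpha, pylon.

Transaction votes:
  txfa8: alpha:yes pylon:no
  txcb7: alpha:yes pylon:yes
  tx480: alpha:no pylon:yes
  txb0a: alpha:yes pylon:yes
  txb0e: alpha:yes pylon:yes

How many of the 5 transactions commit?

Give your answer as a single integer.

txfa8: no from pylon -> abort (commits=0)
txcb7: all yes -> commit (commits=1)
tx480: no from alpha -> abort (commits=1)
txb0a: all yes -> commit (commits=2)
txb0e: all yes -> commit (commits=3)

Answer: 3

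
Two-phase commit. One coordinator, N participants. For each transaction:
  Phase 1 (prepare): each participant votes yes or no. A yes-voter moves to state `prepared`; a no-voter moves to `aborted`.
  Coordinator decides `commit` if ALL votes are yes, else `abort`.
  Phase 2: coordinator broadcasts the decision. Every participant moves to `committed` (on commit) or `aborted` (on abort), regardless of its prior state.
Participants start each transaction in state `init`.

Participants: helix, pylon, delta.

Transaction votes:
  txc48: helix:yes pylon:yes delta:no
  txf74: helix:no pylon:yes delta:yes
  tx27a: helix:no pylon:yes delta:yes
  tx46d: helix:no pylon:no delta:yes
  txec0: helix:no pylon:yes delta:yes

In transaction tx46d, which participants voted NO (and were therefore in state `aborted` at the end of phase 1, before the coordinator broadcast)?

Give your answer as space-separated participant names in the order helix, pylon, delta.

Txn tx46d phase 1: helix no -> aborted; pylon no -> aborted; delta yes -> prepared

Answer: helix pylon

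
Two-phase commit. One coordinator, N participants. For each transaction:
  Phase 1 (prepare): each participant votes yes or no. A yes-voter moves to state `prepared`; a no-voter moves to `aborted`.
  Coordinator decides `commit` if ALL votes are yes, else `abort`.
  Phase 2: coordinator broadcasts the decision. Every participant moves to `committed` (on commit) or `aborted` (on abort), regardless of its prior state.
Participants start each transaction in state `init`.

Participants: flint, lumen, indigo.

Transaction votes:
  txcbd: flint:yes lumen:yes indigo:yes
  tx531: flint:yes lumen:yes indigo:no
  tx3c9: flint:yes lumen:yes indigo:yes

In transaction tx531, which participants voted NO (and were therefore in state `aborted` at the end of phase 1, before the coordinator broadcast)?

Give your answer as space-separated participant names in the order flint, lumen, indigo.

Answer: indigo

Derivation:
Txn tx531 phase 1: flint yes -> prepared; lumen yes -> prepared; indigo no -> aborted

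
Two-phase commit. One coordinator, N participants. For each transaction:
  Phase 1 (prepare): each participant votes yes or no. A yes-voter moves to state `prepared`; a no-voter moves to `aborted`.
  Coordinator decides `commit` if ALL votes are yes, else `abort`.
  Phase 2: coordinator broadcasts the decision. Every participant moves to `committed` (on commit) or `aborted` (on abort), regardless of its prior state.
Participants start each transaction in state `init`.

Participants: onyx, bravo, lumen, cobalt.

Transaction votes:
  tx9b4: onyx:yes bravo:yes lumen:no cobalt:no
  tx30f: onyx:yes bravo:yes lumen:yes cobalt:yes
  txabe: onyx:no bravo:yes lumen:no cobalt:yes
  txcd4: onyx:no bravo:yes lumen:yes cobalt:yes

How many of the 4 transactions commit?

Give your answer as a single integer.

tx9b4: no from lumen, cobalt -> abort (commits=0)
tx30f: all yes -> commit (commits=1)
txabe: no from onyx, lumen -> abort (commits=1)
txcd4: no from onyx -> abort (commits=1)

Answer: 1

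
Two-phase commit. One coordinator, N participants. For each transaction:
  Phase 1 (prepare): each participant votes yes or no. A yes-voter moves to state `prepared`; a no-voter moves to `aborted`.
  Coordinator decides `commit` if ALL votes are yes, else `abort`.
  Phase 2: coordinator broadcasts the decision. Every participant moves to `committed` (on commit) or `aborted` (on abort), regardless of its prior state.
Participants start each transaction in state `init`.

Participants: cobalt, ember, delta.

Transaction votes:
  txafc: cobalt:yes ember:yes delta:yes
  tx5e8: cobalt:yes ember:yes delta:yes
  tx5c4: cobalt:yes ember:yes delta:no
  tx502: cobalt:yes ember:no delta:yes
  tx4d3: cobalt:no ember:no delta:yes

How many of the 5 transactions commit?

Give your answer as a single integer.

Answer: 2

Derivation:
txafc: all yes -> commit (commits=1)
tx5e8: all yes -> commit (commits=2)
tx5c4: no from delta -> abort (commits=2)
tx502: no from ember -> abort (commits=2)
tx4d3: no from cobalt, ember -> abort (commits=2)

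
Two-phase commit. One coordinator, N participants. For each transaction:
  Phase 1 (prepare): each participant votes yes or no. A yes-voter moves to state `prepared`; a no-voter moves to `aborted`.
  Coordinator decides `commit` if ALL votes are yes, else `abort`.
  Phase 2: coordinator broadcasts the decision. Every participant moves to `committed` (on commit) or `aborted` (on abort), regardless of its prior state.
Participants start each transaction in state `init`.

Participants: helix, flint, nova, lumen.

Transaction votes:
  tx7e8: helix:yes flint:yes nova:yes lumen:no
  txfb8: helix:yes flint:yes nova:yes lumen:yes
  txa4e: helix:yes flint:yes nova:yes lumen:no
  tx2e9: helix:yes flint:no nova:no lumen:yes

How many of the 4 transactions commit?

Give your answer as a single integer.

tx7e8: no from lumen -> abort (commits=0)
txfb8: all yes -> commit (commits=1)
txa4e: no from lumen -> abort (commits=1)
tx2e9: no from flint, nova -> abort (commits=1)

Answer: 1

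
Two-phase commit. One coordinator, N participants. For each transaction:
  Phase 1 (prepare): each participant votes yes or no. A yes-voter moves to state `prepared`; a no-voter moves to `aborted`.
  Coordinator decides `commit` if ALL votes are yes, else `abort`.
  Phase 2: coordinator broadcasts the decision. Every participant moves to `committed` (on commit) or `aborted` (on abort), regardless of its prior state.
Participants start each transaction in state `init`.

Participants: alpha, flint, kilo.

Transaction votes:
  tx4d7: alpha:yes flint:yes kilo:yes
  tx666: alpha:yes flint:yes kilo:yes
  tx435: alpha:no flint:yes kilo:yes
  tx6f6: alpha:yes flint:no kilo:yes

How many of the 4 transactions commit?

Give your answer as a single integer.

tx4d7: all yes -> commit (commits=1)
tx666: all yes -> commit (commits=2)
tx435: no from alpha -> abort (commits=2)
tx6f6: no from flint -> abort (commits=2)

Answer: 2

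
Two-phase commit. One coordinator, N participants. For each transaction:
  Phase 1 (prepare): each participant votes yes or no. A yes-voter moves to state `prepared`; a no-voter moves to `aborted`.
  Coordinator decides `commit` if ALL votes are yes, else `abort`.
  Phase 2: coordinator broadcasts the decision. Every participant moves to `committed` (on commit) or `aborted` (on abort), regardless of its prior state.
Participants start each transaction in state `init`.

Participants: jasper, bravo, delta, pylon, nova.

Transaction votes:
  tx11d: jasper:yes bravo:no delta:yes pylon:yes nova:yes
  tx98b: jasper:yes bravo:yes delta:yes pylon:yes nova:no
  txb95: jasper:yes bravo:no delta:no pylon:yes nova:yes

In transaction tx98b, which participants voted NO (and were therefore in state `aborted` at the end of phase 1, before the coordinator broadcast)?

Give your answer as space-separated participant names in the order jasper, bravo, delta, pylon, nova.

Answer: nova

Derivation:
Txn tx98b phase 1: jasper yes -> prepared; bravo yes -> prepared; delta yes -> prepared; pylon yes -> prepared; nova no -> aborted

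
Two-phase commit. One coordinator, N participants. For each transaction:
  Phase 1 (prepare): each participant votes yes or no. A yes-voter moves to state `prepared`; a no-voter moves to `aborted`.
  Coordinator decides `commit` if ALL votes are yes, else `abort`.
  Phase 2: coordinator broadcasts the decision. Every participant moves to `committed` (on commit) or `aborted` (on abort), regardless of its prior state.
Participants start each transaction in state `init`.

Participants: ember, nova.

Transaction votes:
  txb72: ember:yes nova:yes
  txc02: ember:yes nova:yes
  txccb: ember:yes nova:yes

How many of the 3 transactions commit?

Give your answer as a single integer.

Answer: 3

Derivation:
txb72: all yes -> commit (commits=1)
txc02: all yes -> commit (commits=2)
txccb: all yes -> commit (commits=3)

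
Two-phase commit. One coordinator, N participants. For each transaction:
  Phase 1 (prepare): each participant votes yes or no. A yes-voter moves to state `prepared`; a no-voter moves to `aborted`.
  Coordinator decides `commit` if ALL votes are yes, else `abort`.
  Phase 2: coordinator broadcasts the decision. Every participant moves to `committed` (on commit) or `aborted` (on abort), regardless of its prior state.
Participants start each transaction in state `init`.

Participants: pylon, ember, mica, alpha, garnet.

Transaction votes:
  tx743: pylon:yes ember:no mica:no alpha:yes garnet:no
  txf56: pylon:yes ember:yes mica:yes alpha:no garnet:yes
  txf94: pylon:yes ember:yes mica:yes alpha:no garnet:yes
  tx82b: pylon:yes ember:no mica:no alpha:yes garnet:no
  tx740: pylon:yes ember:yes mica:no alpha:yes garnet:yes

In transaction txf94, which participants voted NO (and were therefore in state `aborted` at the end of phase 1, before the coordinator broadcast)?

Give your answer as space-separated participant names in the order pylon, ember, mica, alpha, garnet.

Txn txf94 phase 1: pylon yes -> prepared; ember yes -> prepared; mica yes -> prepared; alpha no -> aborted; garnet yes -> prepared

Answer: alpha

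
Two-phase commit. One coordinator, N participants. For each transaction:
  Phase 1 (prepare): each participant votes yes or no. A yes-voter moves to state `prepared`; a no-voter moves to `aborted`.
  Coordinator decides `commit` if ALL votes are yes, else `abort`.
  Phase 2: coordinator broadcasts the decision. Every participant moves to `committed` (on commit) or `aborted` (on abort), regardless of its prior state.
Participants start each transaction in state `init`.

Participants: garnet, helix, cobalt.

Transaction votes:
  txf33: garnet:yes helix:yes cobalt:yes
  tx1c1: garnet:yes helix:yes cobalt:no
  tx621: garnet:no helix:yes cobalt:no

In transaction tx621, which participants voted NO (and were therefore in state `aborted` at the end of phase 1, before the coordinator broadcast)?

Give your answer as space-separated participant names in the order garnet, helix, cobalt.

Txn tx621 phase 1: garnet no -> aborted; helix yes -> prepared; cobalt no -> aborted

Answer: garnet cobalt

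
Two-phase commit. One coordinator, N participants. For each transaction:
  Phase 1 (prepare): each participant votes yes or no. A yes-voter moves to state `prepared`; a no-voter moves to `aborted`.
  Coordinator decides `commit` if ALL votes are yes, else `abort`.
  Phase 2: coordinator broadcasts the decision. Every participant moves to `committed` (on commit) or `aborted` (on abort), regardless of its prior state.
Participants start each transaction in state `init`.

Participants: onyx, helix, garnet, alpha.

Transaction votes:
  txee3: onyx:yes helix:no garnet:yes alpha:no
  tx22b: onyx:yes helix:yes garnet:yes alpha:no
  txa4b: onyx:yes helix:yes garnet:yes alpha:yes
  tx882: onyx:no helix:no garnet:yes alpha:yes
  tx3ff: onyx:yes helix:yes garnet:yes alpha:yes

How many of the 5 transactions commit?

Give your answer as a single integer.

txee3: no from helix, alpha -> abort (commits=0)
tx22b: no from alpha -> abort (commits=0)
txa4b: all yes -> commit (commits=1)
tx882: no from onyx, helix -> abort (commits=1)
tx3ff: all yes -> commit (commits=2)

Answer: 2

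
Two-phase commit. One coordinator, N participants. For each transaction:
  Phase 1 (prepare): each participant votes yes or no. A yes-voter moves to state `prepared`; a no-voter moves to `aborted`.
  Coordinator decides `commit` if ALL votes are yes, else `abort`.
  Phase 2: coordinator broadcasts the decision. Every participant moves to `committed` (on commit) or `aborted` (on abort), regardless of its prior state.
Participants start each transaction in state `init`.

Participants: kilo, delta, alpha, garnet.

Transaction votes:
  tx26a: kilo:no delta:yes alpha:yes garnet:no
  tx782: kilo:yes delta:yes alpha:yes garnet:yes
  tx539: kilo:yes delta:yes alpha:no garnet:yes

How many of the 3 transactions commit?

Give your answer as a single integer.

Answer: 1

Derivation:
tx26a: no from kilo, garnet -> abort (commits=0)
tx782: all yes -> commit (commits=1)
tx539: no from alpha -> abort (commits=1)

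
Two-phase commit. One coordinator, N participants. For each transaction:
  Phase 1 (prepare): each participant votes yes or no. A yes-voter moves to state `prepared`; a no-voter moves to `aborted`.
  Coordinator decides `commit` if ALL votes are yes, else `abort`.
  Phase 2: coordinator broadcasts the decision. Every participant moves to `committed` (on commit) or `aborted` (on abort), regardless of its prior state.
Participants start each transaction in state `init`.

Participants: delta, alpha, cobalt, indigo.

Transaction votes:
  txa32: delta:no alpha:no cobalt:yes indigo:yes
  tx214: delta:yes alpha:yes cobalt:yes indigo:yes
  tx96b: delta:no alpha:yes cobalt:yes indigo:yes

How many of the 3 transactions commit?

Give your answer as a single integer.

Answer: 1

Derivation:
txa32: no from delta, alpha -> abort (commits=0)
tx214: all yes -> commit (commits=1)
tx96b: no from delta -> abort (commits=1)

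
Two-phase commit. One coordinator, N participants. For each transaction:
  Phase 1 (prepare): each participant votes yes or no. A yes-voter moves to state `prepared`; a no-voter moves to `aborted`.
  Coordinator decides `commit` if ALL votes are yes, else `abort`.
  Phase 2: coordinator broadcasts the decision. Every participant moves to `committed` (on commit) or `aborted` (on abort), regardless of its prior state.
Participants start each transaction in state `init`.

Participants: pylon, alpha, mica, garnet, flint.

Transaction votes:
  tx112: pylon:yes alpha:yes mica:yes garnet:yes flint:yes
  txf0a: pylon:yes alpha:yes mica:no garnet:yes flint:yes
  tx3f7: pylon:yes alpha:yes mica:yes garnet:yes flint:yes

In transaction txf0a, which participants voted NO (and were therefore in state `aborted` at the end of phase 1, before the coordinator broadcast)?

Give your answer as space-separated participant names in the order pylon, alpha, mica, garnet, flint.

Txn txf0a phase 1: pylon yes -> prepared; alpha yes -> prepared; mica no -> aborted; garnet yes -> prepared; flint yes -> prepared

Answer: mica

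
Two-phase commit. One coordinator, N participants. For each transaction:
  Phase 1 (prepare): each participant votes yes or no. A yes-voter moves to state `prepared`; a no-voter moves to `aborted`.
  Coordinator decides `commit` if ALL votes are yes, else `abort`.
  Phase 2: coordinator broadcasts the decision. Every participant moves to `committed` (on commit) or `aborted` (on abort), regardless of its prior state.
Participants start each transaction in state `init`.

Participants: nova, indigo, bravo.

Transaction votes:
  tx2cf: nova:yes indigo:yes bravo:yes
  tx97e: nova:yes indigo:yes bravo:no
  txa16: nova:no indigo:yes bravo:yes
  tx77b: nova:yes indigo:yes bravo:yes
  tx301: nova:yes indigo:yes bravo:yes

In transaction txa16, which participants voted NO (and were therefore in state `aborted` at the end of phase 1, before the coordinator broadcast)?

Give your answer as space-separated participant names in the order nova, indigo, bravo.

Answer: nova

Derivation:
Txn txa16 phase 1: nova no -> aborted; indigo yes -> prepared; bravo yes -> prepared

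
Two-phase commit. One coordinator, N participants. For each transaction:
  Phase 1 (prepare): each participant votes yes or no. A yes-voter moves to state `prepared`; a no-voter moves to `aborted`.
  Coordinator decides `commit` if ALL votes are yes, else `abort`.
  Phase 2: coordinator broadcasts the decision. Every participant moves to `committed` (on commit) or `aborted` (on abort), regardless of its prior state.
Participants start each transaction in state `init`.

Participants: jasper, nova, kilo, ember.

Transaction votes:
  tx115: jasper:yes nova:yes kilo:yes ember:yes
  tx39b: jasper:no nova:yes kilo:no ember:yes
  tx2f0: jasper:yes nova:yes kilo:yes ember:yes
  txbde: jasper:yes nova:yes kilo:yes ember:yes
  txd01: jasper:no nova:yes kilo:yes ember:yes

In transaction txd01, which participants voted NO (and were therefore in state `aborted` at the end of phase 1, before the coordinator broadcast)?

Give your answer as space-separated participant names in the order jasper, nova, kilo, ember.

Txn txd01 phase 1: jasper no -> aborted; nova yes -> prepared; kilo yes -> prepared; ember yes -> prepared

Answer: jasper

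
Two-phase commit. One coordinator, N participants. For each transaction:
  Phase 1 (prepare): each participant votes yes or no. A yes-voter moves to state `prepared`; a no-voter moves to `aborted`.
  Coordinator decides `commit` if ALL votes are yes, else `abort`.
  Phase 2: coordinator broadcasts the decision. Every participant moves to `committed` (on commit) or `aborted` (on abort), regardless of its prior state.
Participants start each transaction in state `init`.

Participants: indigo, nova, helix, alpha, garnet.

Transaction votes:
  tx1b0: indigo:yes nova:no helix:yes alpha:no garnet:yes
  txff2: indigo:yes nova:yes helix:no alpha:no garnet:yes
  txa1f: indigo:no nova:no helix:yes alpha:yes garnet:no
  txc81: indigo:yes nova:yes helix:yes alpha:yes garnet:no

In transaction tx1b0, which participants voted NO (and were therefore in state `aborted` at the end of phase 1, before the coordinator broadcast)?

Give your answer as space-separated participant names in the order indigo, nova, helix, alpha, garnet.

Answer: nova alpha

Derivation:
Txn tx1b0 phase 1: indigo yes -> prepared; nova no -> aborted; helix yes -> prepared; alpha no -> aborted; garnet yes -> prepared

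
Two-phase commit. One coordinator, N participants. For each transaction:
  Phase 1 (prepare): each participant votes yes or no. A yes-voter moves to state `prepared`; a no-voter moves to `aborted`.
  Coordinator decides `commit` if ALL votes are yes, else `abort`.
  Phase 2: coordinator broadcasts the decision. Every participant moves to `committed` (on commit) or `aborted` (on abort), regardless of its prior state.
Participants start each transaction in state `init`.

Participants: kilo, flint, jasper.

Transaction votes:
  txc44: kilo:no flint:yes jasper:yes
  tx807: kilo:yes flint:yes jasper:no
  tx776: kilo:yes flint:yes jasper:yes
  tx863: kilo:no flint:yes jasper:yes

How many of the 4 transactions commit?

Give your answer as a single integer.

txc44: no from kilo -> abort (commits=0)
tx807: no from jasper -> abort (commits=0)
tx776: all yes -> commit (commits=1)
tx863: no from kilo -> abort (commits=1)

Answer: 1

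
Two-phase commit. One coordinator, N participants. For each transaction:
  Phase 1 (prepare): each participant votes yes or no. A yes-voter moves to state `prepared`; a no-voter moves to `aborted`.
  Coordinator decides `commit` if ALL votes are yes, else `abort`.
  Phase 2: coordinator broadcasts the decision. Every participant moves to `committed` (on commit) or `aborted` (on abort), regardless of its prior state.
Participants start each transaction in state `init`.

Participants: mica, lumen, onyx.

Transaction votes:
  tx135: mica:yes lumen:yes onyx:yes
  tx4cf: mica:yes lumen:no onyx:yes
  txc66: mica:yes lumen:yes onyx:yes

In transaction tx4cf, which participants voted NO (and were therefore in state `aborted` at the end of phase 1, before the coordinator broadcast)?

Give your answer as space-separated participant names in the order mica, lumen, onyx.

Txn tx4cf phase 1: mica yes -> prepared; lumen no -> aborted; onyx yes -> prepared

Answer: lumen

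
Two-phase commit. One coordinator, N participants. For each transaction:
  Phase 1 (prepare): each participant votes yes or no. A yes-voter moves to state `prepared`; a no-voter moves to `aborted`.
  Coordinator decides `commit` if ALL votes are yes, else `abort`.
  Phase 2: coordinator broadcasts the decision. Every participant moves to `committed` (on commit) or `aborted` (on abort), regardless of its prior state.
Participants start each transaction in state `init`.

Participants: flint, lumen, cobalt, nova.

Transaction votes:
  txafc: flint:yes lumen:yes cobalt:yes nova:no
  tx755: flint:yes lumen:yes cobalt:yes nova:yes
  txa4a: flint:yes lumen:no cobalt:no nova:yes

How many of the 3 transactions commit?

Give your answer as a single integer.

Answer: 1

Derivation:
txafc: no from nova -> abort (commits=0)
tx755: all yes -> commit (commits=1)
txa4a: no from lumen, cobalt -> abort (commits=1)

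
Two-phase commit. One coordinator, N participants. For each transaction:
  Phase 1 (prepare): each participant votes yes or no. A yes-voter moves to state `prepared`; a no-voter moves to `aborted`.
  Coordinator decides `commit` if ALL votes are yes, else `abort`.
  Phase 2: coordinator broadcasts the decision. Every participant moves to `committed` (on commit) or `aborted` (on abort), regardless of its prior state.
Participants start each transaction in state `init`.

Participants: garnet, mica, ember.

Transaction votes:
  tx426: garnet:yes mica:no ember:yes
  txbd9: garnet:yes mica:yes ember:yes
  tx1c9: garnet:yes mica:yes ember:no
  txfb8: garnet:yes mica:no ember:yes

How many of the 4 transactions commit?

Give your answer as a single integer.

Answer: 1

Derivation:
tx426: no from mica -> abort (commits=0)
txbd9: all yes -> commit (commits=1)
tx1c9: no from ember -> abort (commits=1)
txfb8: no from mica -> abort (commits=1)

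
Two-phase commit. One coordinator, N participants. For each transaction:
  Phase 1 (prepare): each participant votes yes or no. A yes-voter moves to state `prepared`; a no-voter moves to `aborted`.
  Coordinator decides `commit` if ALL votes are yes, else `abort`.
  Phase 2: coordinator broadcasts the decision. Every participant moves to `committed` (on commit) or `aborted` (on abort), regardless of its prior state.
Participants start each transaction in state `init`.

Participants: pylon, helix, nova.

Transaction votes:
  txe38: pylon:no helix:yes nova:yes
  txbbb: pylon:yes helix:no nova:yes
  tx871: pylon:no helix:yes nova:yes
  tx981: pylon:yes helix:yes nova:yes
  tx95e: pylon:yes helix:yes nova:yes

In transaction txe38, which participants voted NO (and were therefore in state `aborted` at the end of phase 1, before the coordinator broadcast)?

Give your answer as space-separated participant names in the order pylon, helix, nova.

Txn txe38 phase 1: pylon no -> aborted; helix yes -> prepared; nova yes -> prepared

Answer: pylon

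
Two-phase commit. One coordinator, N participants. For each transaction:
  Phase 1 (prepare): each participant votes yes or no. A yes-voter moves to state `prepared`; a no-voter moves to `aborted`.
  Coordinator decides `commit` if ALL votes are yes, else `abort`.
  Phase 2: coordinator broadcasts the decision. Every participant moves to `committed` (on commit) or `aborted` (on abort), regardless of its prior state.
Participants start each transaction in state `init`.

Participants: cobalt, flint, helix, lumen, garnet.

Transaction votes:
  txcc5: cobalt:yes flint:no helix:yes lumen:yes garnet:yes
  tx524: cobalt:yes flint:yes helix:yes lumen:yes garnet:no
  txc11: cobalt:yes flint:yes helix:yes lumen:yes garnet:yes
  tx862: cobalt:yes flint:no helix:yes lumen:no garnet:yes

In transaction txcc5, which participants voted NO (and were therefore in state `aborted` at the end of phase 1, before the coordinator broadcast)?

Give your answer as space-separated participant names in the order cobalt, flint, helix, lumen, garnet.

Answer: flint

Derivation:
Txn txcc5 phase 1: cobalt yes -> prepared; flint no -> aborted; helix yes -> prepared; lumen yes -> prepared; garnet yes -> prepared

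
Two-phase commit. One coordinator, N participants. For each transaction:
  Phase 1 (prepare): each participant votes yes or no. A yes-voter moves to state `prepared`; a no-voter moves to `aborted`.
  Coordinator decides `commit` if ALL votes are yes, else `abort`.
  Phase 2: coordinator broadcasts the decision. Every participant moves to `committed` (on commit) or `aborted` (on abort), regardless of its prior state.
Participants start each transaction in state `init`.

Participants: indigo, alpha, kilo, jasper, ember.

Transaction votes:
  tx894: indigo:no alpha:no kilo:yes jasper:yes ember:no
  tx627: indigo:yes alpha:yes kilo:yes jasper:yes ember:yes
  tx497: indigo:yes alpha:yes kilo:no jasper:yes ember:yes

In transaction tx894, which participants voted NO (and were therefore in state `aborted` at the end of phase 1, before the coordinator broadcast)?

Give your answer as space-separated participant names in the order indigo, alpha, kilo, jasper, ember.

Txn tx894 phase 1: indigo no -> aborted; alpha no -> aborted; kilo yes -> prepared; jasper yes -> prepared; ember no -> aborted

Answer: indigo alpha ember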